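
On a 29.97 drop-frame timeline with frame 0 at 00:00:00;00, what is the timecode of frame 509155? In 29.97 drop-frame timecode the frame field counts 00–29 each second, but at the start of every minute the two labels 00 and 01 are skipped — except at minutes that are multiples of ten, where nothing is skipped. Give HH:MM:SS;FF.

04:43:08;25

Each 10-minute DF block holds 10 × 60 × 30 − 9 × 2 = 17982 frames. 509155 ÷ 17982 → 28 full blocks, remainder 5659.
Within the partial block the first minute is 1800 frames and each further minute 1798, so 3 further minute boundaries passed. Total skipped labels = 18 × 28 + 2 × 3 = 510.
Non-drop label index = 509155 + 510 = 509665; at 30 labels/s that is 04:43:08:25, i.e. DF 04:43:08;25.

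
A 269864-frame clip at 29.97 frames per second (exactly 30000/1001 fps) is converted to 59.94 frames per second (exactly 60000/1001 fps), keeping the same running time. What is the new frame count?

Frames at target rate = 269864 × (60000/1001) / (30000/1001) = 539728.

539728 frames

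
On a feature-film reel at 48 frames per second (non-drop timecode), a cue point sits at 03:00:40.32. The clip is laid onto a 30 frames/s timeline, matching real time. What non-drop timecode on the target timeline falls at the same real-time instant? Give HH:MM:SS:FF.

03:00:40:20

Source frame index: (3×3600 + 0×60 + 40) × 48 + 32 = 520352.
Real time: 520352 / (48) = 32522/3 s.
Target frame: (32522/3) × (30) = 325220.
At 30 labels/s: frame 325220 → 03:00:40:20.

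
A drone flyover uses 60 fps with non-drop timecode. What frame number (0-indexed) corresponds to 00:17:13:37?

62017

Total seconds to the label: (0 × 3600 + 17 × 60 + 13) = 1033.
Frame index = 1033 × 60 + 37 = 62017.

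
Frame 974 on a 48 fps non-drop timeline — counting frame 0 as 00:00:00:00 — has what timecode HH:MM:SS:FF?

00:00:20:14

974 ÷ 48 = 20 full seconds, remainder 14 frames.
20 s = 0 h 0 min 20 s.
Timecode: 00:00:20:14.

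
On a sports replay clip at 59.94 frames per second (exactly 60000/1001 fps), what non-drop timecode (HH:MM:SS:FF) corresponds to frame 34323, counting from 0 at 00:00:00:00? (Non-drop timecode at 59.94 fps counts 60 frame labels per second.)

00:09:32:03

34323 ÷ 60 = 572 full seconds, remainder 3 frames.
572 s = 0 h 9 min 32 s.
Timecode: 00:09:32:03.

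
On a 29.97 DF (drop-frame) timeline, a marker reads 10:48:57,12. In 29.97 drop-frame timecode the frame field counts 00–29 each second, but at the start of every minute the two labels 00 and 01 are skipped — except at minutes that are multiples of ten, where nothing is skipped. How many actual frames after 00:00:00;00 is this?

As if non-drop at 30 labels/s: (10 × 3600 + 48 × 60 + 57) × 30 + 12 = 1168122.
Minute boundaries passed: 648; those not divisible by 10: 648 − 64 = 584; dropped labels = 2 × 584 = 1168.
Actual frame index = 1168122 − 1168 = 1166954.

1166954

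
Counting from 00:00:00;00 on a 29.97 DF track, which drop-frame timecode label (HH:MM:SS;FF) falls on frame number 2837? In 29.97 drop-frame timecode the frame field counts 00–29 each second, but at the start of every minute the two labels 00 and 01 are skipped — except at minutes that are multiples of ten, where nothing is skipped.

Each 10-minute DF block holds 10 × 60 × 30 − 9 × 2 = 17982 frames. 2837 ÷ 17982 → 0 full blocks, remainder 2837.
Within the partial block the first minute is 1800 frames and each further minute 1798, so 1 further minute boundary passed. Total skipped labels = 18 × 0 + 2 × 1 = 2.
Non-drop label index = 2837 + 2 = 2839; at 30 labels/s that is 00:01:34:19, i.e. DF 00:01:34;19.

00:01:34;19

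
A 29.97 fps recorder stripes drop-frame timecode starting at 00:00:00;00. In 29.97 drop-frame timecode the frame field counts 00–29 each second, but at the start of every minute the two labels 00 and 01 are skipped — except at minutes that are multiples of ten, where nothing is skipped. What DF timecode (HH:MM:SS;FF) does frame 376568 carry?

03:29:24;26

Each 10-minute DF block holds 10 × 60 × 30 − 9 × 2 = 17982 frames. 376568 ÷ 17982 → 20 full blocks, remainder 16928.
Within the partial block the first minute is 1800 frames and each further minute 1798, so 9 further minute boundaries passed. Total skipped labels = 18 × 20 + 2 × 9 = 378.
Non-drop label index = 376568 + 378 = 376946; at 30 labels/s that is 03:29:24:26, i.e. DF 03:29:24;26.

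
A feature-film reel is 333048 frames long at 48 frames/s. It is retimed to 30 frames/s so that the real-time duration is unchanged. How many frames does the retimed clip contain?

Target frames = source frames × (target rate / source rate) = 333048 × (30)/(48) = 333048 × 5/8 = 208155.

208155 frames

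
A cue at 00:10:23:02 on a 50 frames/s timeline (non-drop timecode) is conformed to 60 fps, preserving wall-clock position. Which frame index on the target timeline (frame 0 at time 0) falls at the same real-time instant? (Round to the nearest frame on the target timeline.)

Source frame index: (0×3600 + 10×60 + 23) × 50 + 2 = 31152.
Real time: 31152 / (50) = 15576/25 s.
Target frame: (15576/25) × (60) = 186912/5 ≈ 37382.400 → 37382.

frame 37382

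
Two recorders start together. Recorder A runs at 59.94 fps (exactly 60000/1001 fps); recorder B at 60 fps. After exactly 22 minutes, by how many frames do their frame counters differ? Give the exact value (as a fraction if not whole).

22 min = 1320 s.
A emits 60000/1001 × 1320 = 7200000/91 frames; B emits 60 × 1320 = 79200.
Difference = 7200/91 frames (≈ 79.1209); B is ahead of A.

7200/91 frames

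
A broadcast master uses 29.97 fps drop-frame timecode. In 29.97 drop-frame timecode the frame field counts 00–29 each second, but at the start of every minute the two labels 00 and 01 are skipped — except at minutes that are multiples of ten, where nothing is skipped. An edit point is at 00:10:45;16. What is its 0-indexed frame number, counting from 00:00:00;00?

Complete 10-minute blocks: 1, each 17982 frames → 17982.
Remaining 0 whole minutes in the current block: 0 frames.
Within the current minute: 45 × 30 + 16 = 1366. Total = 17982 + 0 + 1366 = 19348.

19348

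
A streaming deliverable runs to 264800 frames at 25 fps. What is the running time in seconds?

Running time = 264800 / (25) = 10592 s.

10592 seconds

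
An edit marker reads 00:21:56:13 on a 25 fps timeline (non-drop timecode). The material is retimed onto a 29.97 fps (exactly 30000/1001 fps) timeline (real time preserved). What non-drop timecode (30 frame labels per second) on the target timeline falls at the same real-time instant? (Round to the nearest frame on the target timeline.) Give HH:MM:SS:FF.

Source frame index: (0×3600 + 21×60 + 56) × 25 + 13 = 32913.
Real time: 32913 / (25) = 32913/25 s.
Target frame: (32913/25) × (30000/1001) = 39495600/1001 ≈ 39456.144 → 39456.
At 30 labels/s: frame 39456 → 00:21:55:06.

00:21:55:06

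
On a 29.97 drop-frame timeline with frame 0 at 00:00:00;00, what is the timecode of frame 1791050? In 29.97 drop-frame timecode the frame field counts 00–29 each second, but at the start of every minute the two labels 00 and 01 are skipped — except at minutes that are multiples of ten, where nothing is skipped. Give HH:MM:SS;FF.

Ten DF minutes hold 17982 frames, so frame 1791050 lies in block 99 (frames 1780218–1798199) with 10832 frames into that block.
The block's first minute is 1800 frames and the rest 1798 each; 10832 frames reaches minute 6, so 99 × 18 + 6 × 2 = 1794 labels have been skipped so far.
Adding those back, label number 1791050 + 1794 = 1792844 at 30 labels/s is 59761 s + 14 f = 16 h 36 min 1 s frame 14, i.e. 16:36:01;14.

16:36:01;14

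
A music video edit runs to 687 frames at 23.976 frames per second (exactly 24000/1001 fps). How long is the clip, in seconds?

Running time = 687 / (24000/1001) = 28.653625 s.

28.653625 seconds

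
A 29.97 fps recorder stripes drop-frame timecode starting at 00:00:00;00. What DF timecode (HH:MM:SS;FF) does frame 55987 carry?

Ten DF minutes hold 17982 frames, so frame 55987 lies in block 3 (frames 53946–71927) with 2041 frames into that block.
The block's first minute is 1800 frames and the rest 1798 each; 2041 frames reaches minute 1, so 3 × 18 + 1 × 2 = 56 labels have been skipped so far.
Adding those back, label number 55987 + 56 = 56043 at 30 labels/s is 1868 s + 3 f = 0 h 31 min 8 s frame 3, i.e. 00:31:08;03.

00:31:08;03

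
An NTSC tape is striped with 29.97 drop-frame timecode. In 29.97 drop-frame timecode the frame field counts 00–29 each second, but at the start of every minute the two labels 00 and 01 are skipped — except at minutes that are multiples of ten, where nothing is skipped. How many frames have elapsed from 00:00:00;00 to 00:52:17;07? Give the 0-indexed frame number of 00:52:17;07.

As if non-drop at 30 labels/s: (0 × 3600 + 52 × 60 + 17) × 30 + 7 = 94117.
Minute boundaries passed: 52; those not divisible by 10: 52 − 5 = 47; dropped labels = 2 × 47 = 94.
Actual frame index = 94117 − 94 = 94023.

94023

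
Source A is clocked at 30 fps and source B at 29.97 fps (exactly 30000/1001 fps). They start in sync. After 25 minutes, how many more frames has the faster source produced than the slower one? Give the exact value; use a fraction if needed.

45000/1001 frames

25 min = 1500 s.
A emits 30 × 1500 = 45000 frames; B emits 30000/1001 × 1500 = 45000000/1001.
Difference = 45000/1001 frames (≈ 44.9550); B is behind A.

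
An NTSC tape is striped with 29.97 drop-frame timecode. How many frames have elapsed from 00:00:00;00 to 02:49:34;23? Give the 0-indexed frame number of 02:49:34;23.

As if non-drop at 30 labels/s: (2 × 3600 + 49 × 60 + 34) × 30 + 23 = 305243.
Minute boundaries passed: 169; those not divisible by 10: 169 − 16 = 153; dropped labels = 2 × 153 = 306.
Actual frame index = 305243 − 306 = 304937.

304937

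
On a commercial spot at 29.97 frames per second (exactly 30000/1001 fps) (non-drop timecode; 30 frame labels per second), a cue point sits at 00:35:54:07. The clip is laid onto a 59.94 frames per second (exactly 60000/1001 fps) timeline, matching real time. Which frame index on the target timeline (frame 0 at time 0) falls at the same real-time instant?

frame 129254

Source frame index: (0×3600 + 35×60 + 54) × 30 + 7 = 64627.
Real time: 64627 / (30000/1001) = 64691627/30000 s.
Target frame: (64691627/30000) × (60000/1001) = 129254.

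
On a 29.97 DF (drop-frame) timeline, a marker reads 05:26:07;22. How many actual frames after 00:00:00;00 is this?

Complete 10-minute blocks: 32, each 17982 frames → 575424.
Remaining 6 whole minutes in the current block: 1800 + 5 × 1798 = 10790 frames.
Within the current minute: 7 × 30 + 22 − 2 = 230 (labels ;00/;01 skipped at this minute). Total = 575424 + 10790 + 230 = 586444.

586444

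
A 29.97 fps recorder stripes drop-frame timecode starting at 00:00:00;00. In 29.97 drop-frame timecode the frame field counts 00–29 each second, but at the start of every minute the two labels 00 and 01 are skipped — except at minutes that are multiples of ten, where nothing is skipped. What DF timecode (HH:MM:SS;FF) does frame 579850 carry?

05:22:27;20

Each 10-minute DF block holds 10 × 60 × 30 − 9 × 2 = 17982 frames. 579850 ÷ 17982 → 32 full blocks, remainder 4426.
Within the partial block the first minute is 1800 frames and each further minute 1798, so 2 further minute boundaries passed. Total skipped labels = 18 × 32 + 2 × 2 = 580.
Non-drop label index = 579850 + 580 = 580430; at 30 labels/s that is 05:22:27:20, i.e. DF 05:22:27;20.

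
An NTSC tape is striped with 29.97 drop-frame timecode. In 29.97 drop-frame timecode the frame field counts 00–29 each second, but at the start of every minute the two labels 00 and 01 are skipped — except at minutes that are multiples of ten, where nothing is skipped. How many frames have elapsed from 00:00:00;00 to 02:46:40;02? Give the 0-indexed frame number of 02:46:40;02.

As if non-drop at 30 labels/s: (2 × 3600 + 46 × 60 + 40) × 30 + 2 = 300002.
Minute boundaries passed: 166; those not divisible by 10: 166 − 16 = 150; dropped labels = 2 × 150 = 300.
Actual frame index = 300002 − 300 = 299702.

299702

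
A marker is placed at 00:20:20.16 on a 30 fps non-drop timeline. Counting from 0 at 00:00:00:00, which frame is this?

36616

Total seconds to the label: (0 × 3600 + 20 × 60 + 20) = 1220.
Frame index = 1220 × 30 + 16 = 36616.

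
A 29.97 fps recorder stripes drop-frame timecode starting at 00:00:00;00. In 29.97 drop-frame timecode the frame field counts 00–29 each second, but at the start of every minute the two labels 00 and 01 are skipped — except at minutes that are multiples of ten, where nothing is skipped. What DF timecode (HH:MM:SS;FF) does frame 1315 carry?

Each 10-minute DF block holds 10 × 60 × 30 − 9 × 2 = 17982 frames. 1315 ÷ 17982 → 0 full blocks, remainder 1315.
Within the partial block the first minute is 1800 frames and each further minute 1798, so 0 further minute boundaries passed. Total skipped labels = 18 × 0 + 2 × 0 = 0.
Non-drop label index = 1315 + 0 = 1315; at 30 labels/s that is 00:00:43:25, i.e. DF 00:00:43;25.

00:00:43;25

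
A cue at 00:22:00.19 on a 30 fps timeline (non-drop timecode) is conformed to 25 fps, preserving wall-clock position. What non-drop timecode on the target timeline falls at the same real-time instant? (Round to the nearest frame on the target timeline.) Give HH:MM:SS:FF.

00:22:00:16

Source frame index: (0×3600 + 22×60 + 0) × 30 + 19 = 39619.
Real time: 39619 / (30) = 39619/30 s.
Target frame: (39619/30) × (25) = 198095/6 ≈ 33015.833 → 33016.
At 25 labels/s: frame 33016 → 00:22:00:16.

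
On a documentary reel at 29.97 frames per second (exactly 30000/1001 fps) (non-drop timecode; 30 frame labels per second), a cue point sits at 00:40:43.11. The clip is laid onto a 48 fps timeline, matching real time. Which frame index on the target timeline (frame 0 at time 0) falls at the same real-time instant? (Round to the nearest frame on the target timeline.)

Source frame index: (0×3600 + 40×60 + 43) × 30 + 11 = 73301.
Real time: 73301 / (30000/1001) = 73374301/30000 s.
Target frame: (73374301/30000) × (48) = 73374301/625 ≈ 117398.882 → 117399.

frame 117399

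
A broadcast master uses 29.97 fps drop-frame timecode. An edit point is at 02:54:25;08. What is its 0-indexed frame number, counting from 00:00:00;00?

Complete 10-minute blocks: 17, each 17982 frames → 305694.
Remaining 4 whole minutes in the current block: 1800 + 3 × 1798 = 7194 frames.
Within the current minute: 25 × 30 + 8 − 2 = 756 (labels ;00/;01 skipped at this minute). Total = 305694 + 7194 + 756 = 313644.

313644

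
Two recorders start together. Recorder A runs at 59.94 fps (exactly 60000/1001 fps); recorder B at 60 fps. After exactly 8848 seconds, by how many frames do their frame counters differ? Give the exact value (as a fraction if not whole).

A emits 60000/1001 × 8848 = 75840000/143 frames; B emits 60 × 8848 = 530880.
Difference = 75840/143 frames (≈ 530.3497); B is ahead of A.

75840/143 frames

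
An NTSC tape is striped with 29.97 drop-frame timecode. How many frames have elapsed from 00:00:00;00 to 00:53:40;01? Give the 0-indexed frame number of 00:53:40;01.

96505

Complete 10-minute blocks: 5, each 17982 frames → 89910.
Remaining 3 whole minutes in the current block: 1800 + 2 × 1798 = 5396 frames.
Within the current minute: 40 × 30 + 1 − 2 = 1199 (labels ;00/;01 skipped at this minute). Total = 89910 + 5396 + 1199 = 96505.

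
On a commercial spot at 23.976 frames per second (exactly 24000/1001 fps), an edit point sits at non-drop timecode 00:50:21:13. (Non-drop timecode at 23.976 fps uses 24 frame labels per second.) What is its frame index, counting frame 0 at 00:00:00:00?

Total seconds to the label: (0 × 3600 + 50 × 60 + 21) = 3021.
Frame index = 3021 × 24 + 13 = 72517.

72517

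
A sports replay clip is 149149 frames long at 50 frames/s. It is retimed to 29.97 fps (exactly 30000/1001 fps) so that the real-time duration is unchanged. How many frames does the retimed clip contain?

89400 frames

Target frames = source frames × (target rate / source rate) = 149149 × (30000/1001)/(50) = 149149 × 600/1001 = 89400.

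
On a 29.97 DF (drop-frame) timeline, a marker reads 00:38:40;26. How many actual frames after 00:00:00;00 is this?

Complete 10-minute blocks: 3, each 17982 frames → 53946.
Remaining 8 whole minutes in the current block: 1800 + 7 × 1798 = 14386 frames.
Within the current minute: 40 × 30 + 26 − 2 = 1224 (labels ;00/;01 skipped at this minute). Total = 53946 + 14386 + 1224 = 69556.

69556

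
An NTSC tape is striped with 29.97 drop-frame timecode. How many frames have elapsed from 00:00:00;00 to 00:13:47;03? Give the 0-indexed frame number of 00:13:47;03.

As if non-drop at 30 labels/s: (0 × 3600 + 13 × 60 + 47) × 30 + 3 = 24813.
Minute boundaries passed: 13; those not divisible by 10: 13 − 1 = 12; dropped labels = 2 × 12 = 24.
Actual frame index = 24813 − 24 = 24789.

24789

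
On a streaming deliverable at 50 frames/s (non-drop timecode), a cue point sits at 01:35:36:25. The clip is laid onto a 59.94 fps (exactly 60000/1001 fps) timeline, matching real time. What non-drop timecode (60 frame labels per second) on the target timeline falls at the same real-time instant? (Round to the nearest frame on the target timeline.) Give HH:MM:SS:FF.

Source frame index: (1×3600 + 35×60 + 36) × 50 + 25 = 286825.
Real time: 286825 / (50) = 11473/2 s.
Target frame: (11473/2) × (60000/1001) = 4470000/13 ≈ 343846.154 → 343846.
At 60 labels/s: frame 343846 → 01:35:30:46.

01:35:30:46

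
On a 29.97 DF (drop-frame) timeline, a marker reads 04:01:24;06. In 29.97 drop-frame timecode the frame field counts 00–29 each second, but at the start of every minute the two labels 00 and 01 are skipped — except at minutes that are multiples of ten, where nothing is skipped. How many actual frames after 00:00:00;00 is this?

Complete 10-minute blocks: 24, each 17982 frames → 431568.
Remaining 1 whole minute in the current block: 1800 + 0 × 1798 = 1800 frames.
Within the current minute: 24 × 30 + 6 − 2 = 724 (labels ;00/;01 skipped at this minute). Total = 431568 + 1800 + 724 = 434092.

434092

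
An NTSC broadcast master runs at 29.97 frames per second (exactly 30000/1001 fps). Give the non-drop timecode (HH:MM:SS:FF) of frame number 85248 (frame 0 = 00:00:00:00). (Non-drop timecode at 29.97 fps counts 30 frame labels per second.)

85248 ÷ 30 = 2841 full seconds, remainder 18 frames.
2841 s = 0 h 47 min 21 s.
Timecode: 00:47:21:18.

00:47:21:18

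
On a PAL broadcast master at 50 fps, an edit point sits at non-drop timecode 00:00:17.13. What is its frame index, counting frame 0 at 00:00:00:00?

863

Total seconds to the label: (0 × 3600 + 0 × 60 + 17) = 17.
Frame index = 17 × 50 + 13 = 863.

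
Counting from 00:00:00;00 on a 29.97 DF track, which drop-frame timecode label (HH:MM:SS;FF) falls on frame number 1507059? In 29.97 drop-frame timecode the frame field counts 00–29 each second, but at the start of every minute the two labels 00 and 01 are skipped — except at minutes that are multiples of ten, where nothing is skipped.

Each 10-minute DF block holds 10 × 60 × 30 − 9 × 2 = 17982 frames. 1507059 ÷ 17982 → 83 full blocks, remainder 14553.
Within the partial block the first minute is 1800 frames and each further minute 1798, so 8 further minute boundaries passed. Total skipped labels = 18 × 83 + 2 × 8 = 1510.
Non-drop label index = 1507059 + 1510 = 1508569; at 30 labels/s that is 13:58:05:19, i.e. DF 13:58:05;19.

13:58:05;19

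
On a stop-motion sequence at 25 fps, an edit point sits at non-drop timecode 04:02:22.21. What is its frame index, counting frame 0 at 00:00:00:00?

Total seconds to the label: (4 × 3600 + 2 × 60 + 22) = 14542.
Frame index = 14542 × 25 + 21 = 363571.

363571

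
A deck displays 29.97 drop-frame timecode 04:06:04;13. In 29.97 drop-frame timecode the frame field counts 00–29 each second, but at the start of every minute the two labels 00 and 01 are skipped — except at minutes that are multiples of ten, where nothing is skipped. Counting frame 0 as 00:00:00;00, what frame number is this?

Complete 10-minute blocks: 24, each 17982 frames → 431568.
Remaining 6 whole minutes in the current block: 1800 + 5 × 1798 = 10790 frames.
Within the current minute: 4 × 30 + 13 − 2 = 131 (labels ;00/;01 skipped at this minute). Total = 431568 + 10790 + 131 = 442489.

442489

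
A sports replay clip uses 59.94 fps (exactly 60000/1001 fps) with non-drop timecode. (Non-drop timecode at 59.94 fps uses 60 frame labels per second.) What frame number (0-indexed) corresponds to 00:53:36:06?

Total seconds to the label: (0 × 3600 + 53 × 60 + 36) = 3216.
Frame index = 3216 × 60 + 6 = 192966.

frame 192966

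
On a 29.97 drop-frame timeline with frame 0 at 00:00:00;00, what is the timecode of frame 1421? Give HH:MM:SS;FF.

Ten DF minutes hold 17982 frames, so frame 1421 lies in block 0 (frames 0–17981) with 1421 frames into that block.
The block's first minute is 1800 frames and the rest 1798 each; 1421 frames reaches minute 0, so 0 × 18 + 0 × 2 = 0 labels have been skipped so far.
Adding those back, label number 1421 + 0 = 1421 at 30 labels/s is 47 s + 11 f = 0 h 0 min 47 s frame 11, i.e. 00:00:47;11.

00:00:47;11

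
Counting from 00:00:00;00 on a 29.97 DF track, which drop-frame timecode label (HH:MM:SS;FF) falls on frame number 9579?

Ten DF minutes hold 17982 frames, so frame 9579 lies in block 0 (frames 0–17981) with 9579 frames into that block.
The block's first minute is 1800 frames and the rest 1798 each; 9579 frames reaches minute 5, so 0 × 18 + 5 × 2 = 10 labels have been skipped so far.
Adding those back, label number 9579 + 10 = 9589 at 30 labels/s is 319 s + 19 f = 0 h 5 min 19 s frame 19, i.e. 00:05:19;19.

00:05:19;19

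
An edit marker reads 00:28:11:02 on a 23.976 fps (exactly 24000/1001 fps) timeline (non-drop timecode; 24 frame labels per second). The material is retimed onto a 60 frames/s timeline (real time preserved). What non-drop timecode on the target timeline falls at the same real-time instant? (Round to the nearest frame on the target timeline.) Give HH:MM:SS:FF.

Source frame index: (0×3600 + 28×60 + 11) × 24 + 2 = 40586.
Real time: 40586 / (24000/1001) = 20313293/12000 s.
Target frame: (20313293/12000) × (60) = 20313293/200 ≈ 101566.465 → 101566.
At 60 labels/s: frame 101566 → 00:28:12:46.

00:28:12:46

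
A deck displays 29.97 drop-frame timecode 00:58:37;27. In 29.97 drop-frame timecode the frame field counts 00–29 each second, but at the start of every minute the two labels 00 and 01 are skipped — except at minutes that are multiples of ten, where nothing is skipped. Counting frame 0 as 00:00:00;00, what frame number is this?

105431

As if non-drop at 30 labels/s: (0 × 3600 + 58 × 60 + 37) × 30 + 27 = 105537.
Minute boundaries passed: 58; those not divisible by 10: 58 − 5 = 53; dropped labels = 2 × 53 = 106.
Actual frame index = 105537 − 106 = 105431.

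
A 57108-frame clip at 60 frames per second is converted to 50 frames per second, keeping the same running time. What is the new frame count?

47590 frames

Target frames = source frames × (target rate / source rate) = 57108 × (50)/(60) = 57108 × 5/6 = 47590.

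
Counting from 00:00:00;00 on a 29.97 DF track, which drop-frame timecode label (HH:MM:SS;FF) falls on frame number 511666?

Ten DF minutes hold 17982 frames, so frame 511666 lies in block 28 (frames 503496–521477) with 8170 frames into that block.
The block's first minute is 1800 frames and the rest 1798 each; 8170 frames reaches minute 4, so 28 × 18 + 4 × 2 = 512 labels have been skipped so far.
Adding those back, label number 511666 + 512 = 512178 at 30 labels/s is 17072 s + 18 f = 4 h 44 min 32 s frame 18, i.e. 04:44:32;18.

04:44:32;18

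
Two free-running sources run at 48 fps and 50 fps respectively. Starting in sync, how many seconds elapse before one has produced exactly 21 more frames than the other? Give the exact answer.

10.5 seconds

The gap grows by |50 − 48| = 2 frames per second.
Time for a 21-frame gap: 21 ÷ (2) = 10.5 s.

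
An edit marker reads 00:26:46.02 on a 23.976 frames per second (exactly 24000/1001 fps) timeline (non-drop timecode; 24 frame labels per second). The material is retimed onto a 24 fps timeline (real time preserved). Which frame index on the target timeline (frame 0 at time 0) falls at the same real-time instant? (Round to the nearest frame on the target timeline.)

frame 38585

Source frame index: (0×3600 + 26×60 + 46) × 24 + 2 = 38546.
Real time: 38546 / (24000/1001) = 19292273/12000 s.
Target frame: (19292273/12000) × (24) = 19292273/500 ≈ 38584.546 → 38585.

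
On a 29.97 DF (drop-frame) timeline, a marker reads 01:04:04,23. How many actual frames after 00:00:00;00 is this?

115227

Complete 10-minute blocks: 6, each 17982 frames → 107892.
Remaining 4 whole minutes in the current block: 1800 + 3 × 1798 = 7194 frames.
Within the current minute: 4 × 30 + 23 − 2 = 141 (labels ;00/;01 skipped at this minute). Total = 107892 + 7194 + 141 = 115227.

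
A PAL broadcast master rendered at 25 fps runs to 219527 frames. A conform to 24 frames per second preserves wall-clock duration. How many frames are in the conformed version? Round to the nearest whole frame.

Frames at target rate = 219527 × (24) / (25) = 5268648/25 ≈ 210745.920.
Nearest whole frame: 210746.

210746 frames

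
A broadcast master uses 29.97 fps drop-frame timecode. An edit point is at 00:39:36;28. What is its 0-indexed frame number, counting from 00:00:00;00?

71236

Complete 10-minute blocks: 3, each 17982 frames → 53946.
Remaining 9 whole minutes in the current block: 1800 + 8 × 1798 = 16184 frames.
Within the current minute: 36 × 30 + 28 − 2 = 1106 (labels ;00/;01 skipped at this minute). Total = 53946 + 16184 + 1106 = 71236.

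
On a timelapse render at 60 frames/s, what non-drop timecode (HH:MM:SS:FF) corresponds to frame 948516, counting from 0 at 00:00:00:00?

04:23:28:36

948516 ÷ 60 = 15808 full seconds, remainder 36 frames.
15808 s = 4 h 23 min 28 s.
Timecode: 04:23:28:36.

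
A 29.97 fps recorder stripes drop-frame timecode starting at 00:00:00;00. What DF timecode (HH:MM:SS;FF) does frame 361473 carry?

Ten DF minutes hold 17982 frames, so frame 361473 lies in block 20 (frames 359640–377621) with 1833 frames into that block.
The block's first minute is 1800 frames and the rest 1798 each; 1833 frames reaches minute 1, so 20 × 18 + 1 × 2 = 362 labels have been skipped so far.
Adding those back, label number 361473 + 362 = 361835 at 30 labels/s is 12061 s + 5 f = 3 h 21 min 1 s frame 5, i.e. 03:21:01;05.

03:21:01;05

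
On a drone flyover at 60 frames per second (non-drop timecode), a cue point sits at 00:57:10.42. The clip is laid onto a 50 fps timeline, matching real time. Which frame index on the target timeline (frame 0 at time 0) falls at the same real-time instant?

frame 171535

Source frame index: (0×3600 + 57×60 + 10) × 60 + 42 = 205842.
Real time: 205842 / (60) = 34307/10 s.
Target frame: (34307/10) × (50) = 171535.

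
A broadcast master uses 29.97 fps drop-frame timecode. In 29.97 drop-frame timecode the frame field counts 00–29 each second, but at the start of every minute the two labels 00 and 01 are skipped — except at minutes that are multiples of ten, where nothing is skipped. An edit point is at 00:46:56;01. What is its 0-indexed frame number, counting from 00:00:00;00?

84397

Complete 10-minute blocks: 4, each 17982 frames → 71928.
Remaining 6 whole minutes in the current block: 1800 + 5 × 1798 = 10790 frames.
Within the current minute: 56 × 30 + 1 − 2 = 1679 (labels ;00/;01 skipped at this minute). Total = 71928 + 10790 + 1679 = 84397.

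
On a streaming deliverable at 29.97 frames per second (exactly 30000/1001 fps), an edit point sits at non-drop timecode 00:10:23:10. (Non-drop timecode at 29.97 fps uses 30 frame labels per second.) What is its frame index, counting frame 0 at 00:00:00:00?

frame 18700

Total seconds to the label: (0 × 3600 + 10 × 60 + 23) = 623.
Frame index = 623 × 30 + 10 = 18700.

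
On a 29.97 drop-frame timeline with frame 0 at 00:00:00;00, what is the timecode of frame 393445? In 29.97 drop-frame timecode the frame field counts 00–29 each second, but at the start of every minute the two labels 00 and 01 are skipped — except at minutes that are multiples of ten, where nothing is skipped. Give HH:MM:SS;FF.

03:38:47;29

Each 10-minute DF block holds 10 × 60 × 30 − 9 × 2 = 17982 frames. 393445 ÷ 17982 → 21 full blocks, remainder 15823.
Within the partial block the first minute is 1800 frames and each further minute 1798, so 8 further minute boundaries passed. Total skipped labels = 18 × 21 + 2 × 8 = 394.
Non-drop label index = 393445 + 394 = 393839; at 30 labels/s that is 03:38:47:29, i.e. DF 03:38:47;29.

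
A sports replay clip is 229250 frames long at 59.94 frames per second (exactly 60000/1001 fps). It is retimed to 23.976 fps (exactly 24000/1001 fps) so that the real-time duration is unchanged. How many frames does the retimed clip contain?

91700 frames

Target frames = source frames × (target rate / source rate) = 229250 × (24000/1001)/(60000/1001) = 229250 × 2/5 = 91700.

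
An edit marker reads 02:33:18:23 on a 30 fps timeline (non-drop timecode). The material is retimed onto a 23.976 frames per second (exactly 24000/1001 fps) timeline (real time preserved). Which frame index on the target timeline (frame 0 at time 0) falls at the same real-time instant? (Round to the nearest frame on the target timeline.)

Source frame index: (2×3600 + 33×60 + 18) × 30 + 23 = 275963.
Real time: 275963 / (30) = 275963/30 s.
Target frame: (275963/30) × (24000/1001) = 220770400/1001 ≈ 220549.850 → 220550.

frame 220550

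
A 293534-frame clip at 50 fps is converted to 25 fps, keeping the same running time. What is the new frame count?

Target frames = source frames × (target rate / source rate) = 293534 × (25)/(50) = 293534 × 1/2 = 146767.

146767 frames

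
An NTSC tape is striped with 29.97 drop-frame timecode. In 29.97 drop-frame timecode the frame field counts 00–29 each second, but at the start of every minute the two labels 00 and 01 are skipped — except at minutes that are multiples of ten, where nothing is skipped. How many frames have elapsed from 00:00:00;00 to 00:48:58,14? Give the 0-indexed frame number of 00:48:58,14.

88066

Complete 10-minute blocks: 4, each 17982 frames → 71928.
Remaining 8 whole minutes in the current block: 1800 + 7 × 1798 = 14386 frames.
Within the current minute: 58 × 30 + 14 − 2 = 1752 (labels ;00/;01 skipped at this minute). Total = 71928 + 14386 + 1752 = 88066.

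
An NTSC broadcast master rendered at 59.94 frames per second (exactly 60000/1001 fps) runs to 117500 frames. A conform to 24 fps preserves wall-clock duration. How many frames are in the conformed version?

Target frames = source frames × (target rate / source rate) = 117500 × (24)/(60000/1001) = 117500 × 1001/2500 = 47047.

47047 frames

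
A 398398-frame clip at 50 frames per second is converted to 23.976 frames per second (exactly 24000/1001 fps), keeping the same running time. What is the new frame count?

Target frames = source frames × (target rate / source rate) = 398398 × (24000/1001)/(50) = 398398 × 480/1001 = 191040.

191040 frames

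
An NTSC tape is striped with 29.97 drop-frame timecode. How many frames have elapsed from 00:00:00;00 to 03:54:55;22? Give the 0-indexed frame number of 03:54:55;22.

422450

Complete 10-minute blocks: 23, each 17982 frames → 413586.
Remaining 4 whole minutes in the current block: 1800 + 3 × 1798 = 7194 frames.
Within the current minute: 55 × 30 + 22 − 2 = 1670 (labels ;00/;01 skipped at this minute). Total = 413586 + 7194 + 1670 = 422450.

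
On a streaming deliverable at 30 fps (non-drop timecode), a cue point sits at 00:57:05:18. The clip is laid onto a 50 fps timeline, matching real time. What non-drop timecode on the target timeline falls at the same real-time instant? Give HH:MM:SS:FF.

Source frame index: (0×3600 + 57×60 + 5) × 30 + 18 = 102768.
Real time: 102768 / (30) = 17128/5 s.
Target frame: (17128/5) × (50) = 171280.
At 50 labels/s: frame 171280 → 00:57:05:30.

00:57:05:30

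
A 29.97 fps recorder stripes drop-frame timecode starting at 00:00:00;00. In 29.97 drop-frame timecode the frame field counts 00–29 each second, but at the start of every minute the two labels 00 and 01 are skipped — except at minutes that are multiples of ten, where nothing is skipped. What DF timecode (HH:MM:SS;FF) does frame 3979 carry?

Ten DF minutes hold 17982 frames, so frame 3979 lies in block 0 (frames 0–17981) with 3979 frames into that block.
The block's first minute is 1800 frames and the rest 1798 each; 3979 frames reaches minute 2, so 0 × 18 + 2 × 2 = 4 labels have been skipped so far.
Adding those back, label number 3979 + 4 = 3983 at 30 labels/s is 132 s + 23 f = 0 h 2 min 12 s frame 23, i.e. 00:02:12;23.

00:02:12;23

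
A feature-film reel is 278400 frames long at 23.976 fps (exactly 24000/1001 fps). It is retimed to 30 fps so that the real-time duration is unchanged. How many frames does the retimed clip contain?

Target frames = source frames × (target rate / source rate) = 278400 × (30)/(24000/1001) = 278400 × 1001/800 = 348348.

348348 frames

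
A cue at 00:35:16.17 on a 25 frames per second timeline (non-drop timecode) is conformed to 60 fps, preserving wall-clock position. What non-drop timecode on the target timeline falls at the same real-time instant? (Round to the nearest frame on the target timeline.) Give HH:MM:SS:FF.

00:35:16:41

Source frame index: (0×3600 + 35×60 + 16) × 25 + 17 = 52917.
Real time: 52917 / (25) = 52917/25 s.
Target frame: (52917/25) × (60) = 635004/5 ≈ 127000.800 → 127001.
At 60 labels/s: frame 127001 → 00:35:16:41.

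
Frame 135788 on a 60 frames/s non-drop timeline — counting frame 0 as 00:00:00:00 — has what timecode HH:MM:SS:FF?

135788 ÷ 60 = 2263 full seconds, remainder 8 frames.
2263 s = 0 h 37 min 43 s.
Timecode: 00:37:43:08.

00:37:43:08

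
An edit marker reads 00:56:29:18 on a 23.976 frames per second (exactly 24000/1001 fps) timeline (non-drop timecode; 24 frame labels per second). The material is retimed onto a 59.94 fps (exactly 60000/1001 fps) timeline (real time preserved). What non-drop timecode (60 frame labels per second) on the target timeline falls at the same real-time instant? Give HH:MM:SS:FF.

00:56:29:45

Source frame index: (0×3600 + 56×60 + 29) × 24 + 18 = 81354.
Real time: 81354 / (24000/1001) = 13572559/4000 s.
Target frame: (13572559/4000) × (60000/1001) = 203385.
At 60 labels/s: frame 203385 → 00:56:29:45.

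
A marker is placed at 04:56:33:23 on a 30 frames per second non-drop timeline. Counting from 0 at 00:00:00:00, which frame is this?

533813

Total seconds to the label: (4 × 3600 + 56 × 60 + 33) = 17793.
Frame index = 17793 × 30 + 23 = 533813.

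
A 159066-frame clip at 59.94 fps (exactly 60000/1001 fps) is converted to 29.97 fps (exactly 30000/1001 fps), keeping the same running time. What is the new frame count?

79533 frames

Frames at target rate = 159066 × (30000/1001) / (60000/1001) = 79533.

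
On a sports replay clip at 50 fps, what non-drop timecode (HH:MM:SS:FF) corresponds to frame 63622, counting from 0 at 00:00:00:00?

00:21:12:22

63622 ÷ 50 = 1272 full seconds, remainder 22 frames.
1272 s = 0 h 21 min 12 s.
Timecode: 00:21:12:22.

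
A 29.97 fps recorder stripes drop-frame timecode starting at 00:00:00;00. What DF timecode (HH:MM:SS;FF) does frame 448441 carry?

04:09:23;01

Ten DF minutes hold 17982 frames, so frame 448441 lies in block 24 (frames 431568–449549) with 16873 frames into that block.
The block's first minute is 1800 frames and the rest 1798 each; 16873 frames reaches minute 9, so 24 × 18 + 9 × 2 = 450 labels have been skipped so far.
Adding those back, label number 448441 + 450 = 448891 at 30 labels/s is 14963 s + 1 f = 4 h 9 min 23 s frame 1, i.e. 04:09:23;01.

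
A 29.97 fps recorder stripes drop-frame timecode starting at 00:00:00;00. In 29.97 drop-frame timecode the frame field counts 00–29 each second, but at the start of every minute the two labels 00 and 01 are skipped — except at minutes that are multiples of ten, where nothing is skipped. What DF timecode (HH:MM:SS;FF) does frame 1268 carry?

00:00:42;08

Each 10-minute DF block holds 10 × 60 × 30 − 9 × 2 = 17982 frames. 1268 ÷ 17982 → 0 full blocks, remainder 1268.
Within the partial block the first minute is 1800 frames and each further minute 1798, so 0 further minute boundaries passed. Total skipped labels = 18 × 0 + 2 × 0 = 0.
Non-drop label index = 1268 + 0 = 1268; at 30 labels/s that is 00:00:42:08, i.e. DF 00:00:42;08.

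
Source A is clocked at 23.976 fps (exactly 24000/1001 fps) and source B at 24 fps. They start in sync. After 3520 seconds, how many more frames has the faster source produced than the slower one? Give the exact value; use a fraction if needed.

7680/91 frames

A emits 24000/1001 × 3520 = 7680000/91 frames; B emits 24 × 3520 = 84480.
Difference = 7680/91 frames (≈ 84.3956); B is ahead of A.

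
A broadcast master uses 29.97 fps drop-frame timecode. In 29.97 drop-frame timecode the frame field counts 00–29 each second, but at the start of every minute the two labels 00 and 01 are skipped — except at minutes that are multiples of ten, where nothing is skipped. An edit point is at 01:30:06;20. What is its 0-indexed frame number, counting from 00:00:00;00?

162038

As if non-drop at 30 labels/s: (1 × 3600 + 30 × 60 + 6) × 30 + 20 = 162200.
Minute boundaries passed: 90; those not divisible by 10: 90 − 9 = 81; dropped labels = 2 × 81 = 162.
Actual frame index = 162200 − 162 = 162038.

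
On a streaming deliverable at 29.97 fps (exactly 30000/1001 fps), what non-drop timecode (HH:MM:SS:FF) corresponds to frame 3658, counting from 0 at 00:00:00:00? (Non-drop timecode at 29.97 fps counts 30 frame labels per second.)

00:02:01:28

3658 ÷ 30 = 121 full seconds, remainder 28 frames.
121 s = 0 h 2 min 1 s.
Timecode: 00:02:01:28.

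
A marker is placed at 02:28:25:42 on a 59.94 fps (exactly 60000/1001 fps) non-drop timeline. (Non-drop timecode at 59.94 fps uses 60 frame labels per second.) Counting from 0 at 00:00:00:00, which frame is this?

534342

Total seconds to the label: (2 × 3600 + 28 × 60 + 25) = 8905.
Frame index = 8905 × 60 + 42 = 534342.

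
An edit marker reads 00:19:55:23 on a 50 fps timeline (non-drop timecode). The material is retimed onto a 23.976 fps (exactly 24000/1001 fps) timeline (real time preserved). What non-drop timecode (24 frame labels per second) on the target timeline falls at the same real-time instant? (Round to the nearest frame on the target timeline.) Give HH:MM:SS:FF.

Source frame index: (0×3600 + 19×60 + 55) × 50 + 23 = 59773.
Real time: 59773 / (50) = 59773/50 s.
Target frame: (59773/50) × (24000/1001) = 4098720/143 ≈ 28662.378 → 28662.
At 24 labels/s: frame 28662 → 00:19:54:06.

00:19:54:06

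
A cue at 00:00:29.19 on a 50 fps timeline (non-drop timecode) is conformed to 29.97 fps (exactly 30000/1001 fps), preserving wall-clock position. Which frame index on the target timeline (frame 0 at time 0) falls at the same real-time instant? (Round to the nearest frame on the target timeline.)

frame 881

Source frame index: (0×3600 + 0×60 + 29) × 50 + 19 = 1469.
Real time: 1469 / (50) = 1469/50 s.
Target frame: (1469/50) × (30000/1001) = 67800/77 ≈ 880.519 → 881.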